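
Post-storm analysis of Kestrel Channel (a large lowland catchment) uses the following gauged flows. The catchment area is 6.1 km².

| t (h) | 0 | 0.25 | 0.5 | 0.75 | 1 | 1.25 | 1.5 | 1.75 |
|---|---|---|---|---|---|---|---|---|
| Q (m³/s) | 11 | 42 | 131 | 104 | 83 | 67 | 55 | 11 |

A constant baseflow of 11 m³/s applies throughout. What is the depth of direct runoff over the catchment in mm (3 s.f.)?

d ≈ 61.4 mm

Direct runoff: 0.0, 31.0, 120.0, 93.0, 72.0, 56.0, 44.0, 0.0 m³/s; ΣQ_DR = 416.0 m³/s.
V = ΣQ_DR · Δt = 416.0 × 900 s = 3.744 × 10^5 m³.
Over A = 6.1 km², depth = V / A = 61.4 mm.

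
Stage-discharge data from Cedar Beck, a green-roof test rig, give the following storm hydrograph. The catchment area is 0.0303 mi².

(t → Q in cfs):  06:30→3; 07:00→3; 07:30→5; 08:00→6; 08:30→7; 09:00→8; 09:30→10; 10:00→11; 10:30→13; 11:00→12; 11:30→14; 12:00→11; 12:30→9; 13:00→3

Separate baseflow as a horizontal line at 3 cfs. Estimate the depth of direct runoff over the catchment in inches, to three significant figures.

d ≈ 1.87 in

Direct runoff: 0.0, 0.0, 2.0, 3.0, 4.0, 5.0, 7.0, 8.0, 10.0, 9.0, 11.0, 8.0, 6.0, 0.0 cfs; ΣQ_DR = 73.00 cfs.
V = ΣQ_DR · Δt = 73.00 × 1800 s = 1.314 × 10^5 ft³.
Over A = 0.0303 mi², depth = V / A = 1.87 in.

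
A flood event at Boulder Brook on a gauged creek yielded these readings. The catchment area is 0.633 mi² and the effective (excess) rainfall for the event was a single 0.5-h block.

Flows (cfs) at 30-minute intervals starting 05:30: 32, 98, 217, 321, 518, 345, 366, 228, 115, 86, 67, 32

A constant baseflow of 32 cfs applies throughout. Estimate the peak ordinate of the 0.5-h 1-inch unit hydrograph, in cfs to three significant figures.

U_p ≈ 195 cfs

Direct runoff: 0.0, 66.0, 185.0, 289.0, 486.0, 313.0, 334.0, 196.0, 83.0, 54.0, 35.0, 0.0 cfs; ΣQ_DR = 2041 cfs, peak = 486.0 cfs.
Runoff depth d = ΣQ_DR·Δt / A = 2041 × 1800 / (0.633 mi²) = 2.498 in.
The 1-inch UH is the DRH scaled by (1 in)/d, so U_p = 486.0 × 1/2.498 = 195 cfs.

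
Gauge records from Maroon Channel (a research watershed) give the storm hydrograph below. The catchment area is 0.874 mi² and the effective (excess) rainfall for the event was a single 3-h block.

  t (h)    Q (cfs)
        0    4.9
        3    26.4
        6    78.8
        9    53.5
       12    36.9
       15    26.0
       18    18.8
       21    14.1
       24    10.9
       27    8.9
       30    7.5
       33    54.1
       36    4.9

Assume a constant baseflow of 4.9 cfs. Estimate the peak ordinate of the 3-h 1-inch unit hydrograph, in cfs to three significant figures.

Direct runoff: 0.0, 21.5, 73.9, 48.6, 32.0, 21.1, 13.9, 9.2, 6.0, 4.0, 2.6, 49.2, 0.0 cfs; ΣQ_DR = 282.0 cfs, peak = 73.9 cfs.
Runoff depth d = ΣQ_DR·Δt / A = 282.0 × 10800 / (0.874 mi²) = 1.500 in.
The 1-inch UH is the DRH scaled by (1 in)/d, so U_p = 73.9 × 1/1.500 = 49.3 cfs.

U_p ≈ 49.3 cfs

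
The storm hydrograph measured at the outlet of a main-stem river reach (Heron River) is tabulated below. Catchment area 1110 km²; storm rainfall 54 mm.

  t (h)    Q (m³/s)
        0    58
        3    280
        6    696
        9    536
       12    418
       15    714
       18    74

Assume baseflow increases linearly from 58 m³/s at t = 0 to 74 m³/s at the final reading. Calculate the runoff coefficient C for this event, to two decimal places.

ΣQ_DR = 2314 m³/s; V = ΣQ_DR·Δt = 2.499 × 10^7 m³.
Runoff depth d = V / A = 22.51 mm.
C = d / P = 22.51 / 54 = 0.42.

C ≈ 0.42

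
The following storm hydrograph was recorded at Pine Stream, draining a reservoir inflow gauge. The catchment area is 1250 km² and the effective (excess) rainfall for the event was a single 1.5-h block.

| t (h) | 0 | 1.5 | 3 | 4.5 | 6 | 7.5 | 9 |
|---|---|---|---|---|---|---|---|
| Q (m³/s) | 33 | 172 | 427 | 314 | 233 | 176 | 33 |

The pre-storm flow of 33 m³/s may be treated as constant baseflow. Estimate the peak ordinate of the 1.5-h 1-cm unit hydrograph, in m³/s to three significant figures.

Direct runoff: 0.0, 139.0, 394.0, 281.0, 200.0, 143.0, 0.0 m³/s; ΣQ_DR = 1157 m³/s, peak = 394.0 m³/s.
Runoff depth d = ΣQ_DR·Δt / A = 1157 × 5400 / (1250 km²) = 4.998 mm.
The 1-cm UH is the DRH scaled by (10 mm)/d, so U_p = 394.0 × 10/4.998 = 788 m³/s.

U_p ≈ 788 m³/s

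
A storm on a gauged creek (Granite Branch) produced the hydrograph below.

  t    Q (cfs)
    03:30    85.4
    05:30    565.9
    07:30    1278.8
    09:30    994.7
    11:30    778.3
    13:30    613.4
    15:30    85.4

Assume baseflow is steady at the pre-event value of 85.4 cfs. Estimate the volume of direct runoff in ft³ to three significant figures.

V ≈ 2.74 × 10^7 ft³

Direct-runoff ordinates (Q − Q_b): 0.0, 480.5, 1193.4, 909.3, 692.9, 528.0, 0.0 cfs.
ΣQ_DR = 3804 cfs.
With Δt = 2 h = 7200 s, V = ΣQ_DR · Δt = 3804 × 7200 = 2.74 × 10^7 ft³.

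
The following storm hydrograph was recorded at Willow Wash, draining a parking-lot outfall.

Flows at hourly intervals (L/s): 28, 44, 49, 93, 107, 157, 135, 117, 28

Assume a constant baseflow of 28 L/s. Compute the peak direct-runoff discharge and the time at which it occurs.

Q_p = 129.0 L/s at t = 5 h

Subtracting baseflow gives direct-runoff ordinates: 0.0, 16.0, 21.0, 65.0, 79.0, 129.0, 107.0, 89.0, 0.0 L/s.
The maximum is 129.0 L/s, occurring at the reading for t = 5 h.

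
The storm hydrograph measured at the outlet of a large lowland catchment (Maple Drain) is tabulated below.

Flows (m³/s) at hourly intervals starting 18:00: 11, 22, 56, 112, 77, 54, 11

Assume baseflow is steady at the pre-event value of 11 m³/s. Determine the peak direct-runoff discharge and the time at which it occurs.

Q_p = 101.0 m³/s at t = 21:00

Subtracting baseflow gives direct-runoff ordinates: 0.0, 11.0, 45.0, 101.0, 66.0, 43.0, 0.0 m³/s.
The maximum is 101.0 m³/s, occurring at the reading for t = 21:00.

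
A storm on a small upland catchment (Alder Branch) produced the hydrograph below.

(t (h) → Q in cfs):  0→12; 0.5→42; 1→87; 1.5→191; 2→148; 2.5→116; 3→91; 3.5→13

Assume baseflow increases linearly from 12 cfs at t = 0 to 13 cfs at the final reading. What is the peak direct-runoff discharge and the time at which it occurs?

Subtracting baseflow gives direct-runoff ordinates: 0.00, 29.86, 74.71, 178.57, 135.43, 103.29, 78.14, 0.00 cfs.
The maximum is 178.57 cfs, occurring at the reading for t = 1.5 h.

Q_p = 178.57 cfs at t = 1.5 h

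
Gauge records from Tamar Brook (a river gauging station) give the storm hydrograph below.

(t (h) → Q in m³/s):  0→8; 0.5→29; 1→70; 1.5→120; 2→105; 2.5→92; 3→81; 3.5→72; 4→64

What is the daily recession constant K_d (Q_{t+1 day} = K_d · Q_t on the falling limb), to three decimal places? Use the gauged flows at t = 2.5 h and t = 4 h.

Between t = 2.5 h and t = 4 h the flow falls from 92 to 64 m³/s over 3×0.5 h = 1.5 h.
Per-interval ratio K = (64/92)^(1/3) = 0.8861; K_d = K^(24/0.5) = 0.003.

K_d ≈ 0.003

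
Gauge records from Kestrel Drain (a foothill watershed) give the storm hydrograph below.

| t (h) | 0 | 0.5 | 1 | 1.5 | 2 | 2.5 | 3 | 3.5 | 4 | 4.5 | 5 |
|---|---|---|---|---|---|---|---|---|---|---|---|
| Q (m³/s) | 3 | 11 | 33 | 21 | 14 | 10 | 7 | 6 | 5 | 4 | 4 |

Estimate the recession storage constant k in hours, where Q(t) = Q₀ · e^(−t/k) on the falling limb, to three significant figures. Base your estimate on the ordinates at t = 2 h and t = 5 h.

k ≈ 2.39 h

On the falling limb, Q drops from 14 to 4 m³/s between t = 2 h and t = 5 h (Δt = 3 h).
k = −Δt / ln(Q₂/Q₁) = −3 / ln(4/14) = 2.39 h.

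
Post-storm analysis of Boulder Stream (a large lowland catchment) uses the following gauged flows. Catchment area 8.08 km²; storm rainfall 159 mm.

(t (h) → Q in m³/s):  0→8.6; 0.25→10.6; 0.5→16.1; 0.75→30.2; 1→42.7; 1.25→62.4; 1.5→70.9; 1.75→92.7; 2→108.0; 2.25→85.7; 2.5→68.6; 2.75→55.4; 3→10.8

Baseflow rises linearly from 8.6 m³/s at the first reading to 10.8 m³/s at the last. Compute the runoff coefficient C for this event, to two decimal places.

ΣQ_DR = 536.6 m³/s; V = ΣQ_DR·Δt = 4.829 × 10^5 m³.
Runoff depth d = V / A = 59.77 mm.
C = d / P = 59.77 / 159 = 0.38.

C ≈ 0.38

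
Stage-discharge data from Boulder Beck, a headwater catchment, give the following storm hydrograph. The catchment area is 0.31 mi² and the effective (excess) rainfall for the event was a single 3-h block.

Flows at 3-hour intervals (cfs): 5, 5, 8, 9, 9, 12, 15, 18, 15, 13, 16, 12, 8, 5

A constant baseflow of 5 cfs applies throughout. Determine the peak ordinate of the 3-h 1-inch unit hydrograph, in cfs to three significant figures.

U_p ≈ 10.8 cfs

Direct runoff: 0.0, 0.0, 3.0, 4.0, 4.0, 7.0, 10.0, 13.0, 10.0, 8.0, 11.0, 7.0, 3.0, 0.0 cfs; ΣQ_DR = 80.00 cfs, peak = 13.0 cfs.
Runoff depth d = ΣQ_DR·Δt / A = 80.00 × 10800 / (0.31 mi²) = 1.200 in.
The 1-inch UH is the DRH scaled by (1 in)/d, so U_p = 13.0 × 1/1.200 = 10.8 cfs.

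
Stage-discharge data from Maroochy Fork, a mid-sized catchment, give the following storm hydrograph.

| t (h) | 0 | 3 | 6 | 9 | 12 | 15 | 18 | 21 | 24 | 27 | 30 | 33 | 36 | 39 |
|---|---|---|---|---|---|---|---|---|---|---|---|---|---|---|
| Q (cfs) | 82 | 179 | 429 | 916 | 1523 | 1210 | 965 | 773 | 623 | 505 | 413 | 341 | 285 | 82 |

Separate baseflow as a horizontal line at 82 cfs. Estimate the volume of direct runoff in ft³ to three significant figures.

Direct-runoff ordinates (Q − Q_b): 0.0, 97.0, 347.0, 834.0, 1441.0, 1128.0, 883.0, 691.0, 541.0, 423.0, 331.0, 259.0, 203.0, 0.0 cfs.
ΣQ_DR = 7178 cfs.
With Δt = 3 h = 10800 s, V = ΣQ_DR · Δt = 7178 × 10800 = 7.75 × 10^7 ft³.

V ≈ 7.75 × 10^7 ft³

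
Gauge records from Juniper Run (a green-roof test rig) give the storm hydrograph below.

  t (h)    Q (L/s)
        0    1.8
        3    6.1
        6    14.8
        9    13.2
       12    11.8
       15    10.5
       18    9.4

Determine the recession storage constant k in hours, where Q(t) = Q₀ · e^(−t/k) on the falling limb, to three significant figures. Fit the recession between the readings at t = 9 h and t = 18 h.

k ≈ 26.5 h

On the falling limb, Q drops from 13.2 to 9.4 L/s between t = 9 h and t = 18 h (Δt = 9 h).
k = −Δt / ln(Q₂/Q₁) = −9 / ln(9.4/13.2) = 26.5 h.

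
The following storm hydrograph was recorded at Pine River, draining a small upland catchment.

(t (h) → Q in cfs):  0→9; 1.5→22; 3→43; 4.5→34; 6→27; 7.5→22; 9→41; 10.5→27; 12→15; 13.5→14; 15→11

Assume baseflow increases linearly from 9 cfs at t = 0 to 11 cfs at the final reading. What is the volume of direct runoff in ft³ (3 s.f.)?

V ≈ 8.37 × 10^5 ft³

Direct-runoff ordinates (Q − Q_b): 0.00, 12.80, 33.60, 24.40, 17.20, 12.00, 30.80, 16.60, 4.40, 3.20, 0.00 cfs.
ΣQ_DR = 155.0 cfs.
With Δt = 1.5 h = 5400 s, V = ΣQ_DR · Δt = 155.0 × 5400 = 8.37 × 10^5 ft³.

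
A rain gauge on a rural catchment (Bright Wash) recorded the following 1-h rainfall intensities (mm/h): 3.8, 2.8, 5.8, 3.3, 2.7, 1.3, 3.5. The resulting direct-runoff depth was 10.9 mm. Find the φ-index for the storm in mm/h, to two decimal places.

φ ≈ 1.83 mm/h

Only the 6 blocks with intensity above φ contribute runoff: 3.8, 2.8, 5.8, 3.3, 2.7, 3.5 mm/h.
Σ(I−φ)·Δt = d  ⇒  (3.8+2.8+5.8+3.3+2.7+3.5 − 6φ)·1 = 10.9
φ = (21.90 − 10.9/1) / 6 = 1.83 mm/h.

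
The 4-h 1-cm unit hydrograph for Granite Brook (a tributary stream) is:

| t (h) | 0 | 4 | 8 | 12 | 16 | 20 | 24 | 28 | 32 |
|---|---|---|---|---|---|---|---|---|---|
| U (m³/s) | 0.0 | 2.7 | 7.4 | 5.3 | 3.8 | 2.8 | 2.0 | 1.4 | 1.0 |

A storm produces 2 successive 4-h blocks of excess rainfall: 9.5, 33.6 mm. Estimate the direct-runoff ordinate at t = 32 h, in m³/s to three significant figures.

Q ≈ 5.65 m³/s

By discrete convolution, Q_j = Σ (P_i / 10 mm) · U_{j−i}.
At t = 32 h (j=8): Q = (9.5/10)·1.0 + (33.6/10)·1.4 = 5.65 m³/s.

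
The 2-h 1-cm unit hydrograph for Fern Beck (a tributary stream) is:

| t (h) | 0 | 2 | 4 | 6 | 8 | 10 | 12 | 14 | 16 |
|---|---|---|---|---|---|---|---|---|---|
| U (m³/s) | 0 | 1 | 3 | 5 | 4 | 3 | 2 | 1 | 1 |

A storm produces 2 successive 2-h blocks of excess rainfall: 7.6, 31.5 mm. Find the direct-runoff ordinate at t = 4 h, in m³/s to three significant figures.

By discrete convolution, Q_j = Σ (P_i / 10 mm) · U_{j−i}.
At t = 4 h (j=2): Q = (7.6/10)·3 + (31.5/10)·1 = 5.43 m³/s.

Q ≈ 5.43 m³/s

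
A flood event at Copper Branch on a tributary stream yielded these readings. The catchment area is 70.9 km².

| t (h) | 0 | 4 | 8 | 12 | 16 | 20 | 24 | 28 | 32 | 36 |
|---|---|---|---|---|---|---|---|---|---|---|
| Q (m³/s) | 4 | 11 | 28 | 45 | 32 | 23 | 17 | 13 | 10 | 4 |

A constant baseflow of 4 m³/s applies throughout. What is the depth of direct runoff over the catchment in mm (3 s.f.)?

Direct runoff: 0.0, 7.0, 24.0, 41.0, 28.0, 19.0, 13.0, 9.0, 6.0, 0.0 m³/s; ΣQ_DR = 147.0 m³/s.
V = ΣQ_DR · Δt = 147.0 × 14400 s = 2.117 × 10^6 m³.
Over A = 70.9 km², depth = V / A = 29.9 mm.

d ≈ 29.9 mm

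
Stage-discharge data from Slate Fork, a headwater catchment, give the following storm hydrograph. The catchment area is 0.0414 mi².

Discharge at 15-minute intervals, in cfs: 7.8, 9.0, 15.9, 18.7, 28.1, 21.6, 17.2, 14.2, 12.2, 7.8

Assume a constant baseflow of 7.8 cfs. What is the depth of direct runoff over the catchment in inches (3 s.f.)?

Direct runoff: 0.0, 1.2, 8.1, 10.9, 20.3, 13.8, 9.4, 6.4, 4.4, 0.0 cfs; ΣQ_DR = 74.50 cfs.
V = ΣQ_DR · Δt = 74.50 × 900 s = 67050 ft³.
Over A = 0.0414 mi², depth = V / A = 0.697 in.

d ≈ 0.697 in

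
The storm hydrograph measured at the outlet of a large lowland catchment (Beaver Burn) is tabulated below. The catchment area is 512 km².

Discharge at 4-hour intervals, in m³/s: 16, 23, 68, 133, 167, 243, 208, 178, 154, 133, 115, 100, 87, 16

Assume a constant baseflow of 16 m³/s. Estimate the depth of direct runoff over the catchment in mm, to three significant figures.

Direct runoff: 0.0, 7.0, 52.0, 117.0, 151.0, 227.0, 192.0, 162.0, 138.0, 117.0, 99.0, 84.0, 71.0, 0.0 m³/s; ΣQ_DR = 1417 m³/s.
V = ΣQ_DR · Δt = 1417 × 14400 s = 2.040 × 10^7 m³.
Over A = 512 km², depth = V / A = 39.9 mm.

d ≈ 39.9 mm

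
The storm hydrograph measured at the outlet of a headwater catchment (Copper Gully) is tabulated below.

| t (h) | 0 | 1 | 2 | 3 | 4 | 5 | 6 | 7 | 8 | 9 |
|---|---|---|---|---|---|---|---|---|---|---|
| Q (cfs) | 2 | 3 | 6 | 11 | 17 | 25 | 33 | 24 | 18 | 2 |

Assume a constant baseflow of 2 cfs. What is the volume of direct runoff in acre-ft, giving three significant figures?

V ≈ 10.0 acre-ft

Direct-runoff ordinates (Q − Q_b): 0.0, 1.0, 4.0, 9.0, 15.0, 23.0, 31.0, 22.0, 16.0, 0.0 cfs.
ΣQ_DR = 121.0 cfs.
With Δt = 1 h = 3600 s, V = ΣQ_DR · Δt = 121.0 × 3600 = 4.36 × 10^5 ft³ = 10.0 acre-ft.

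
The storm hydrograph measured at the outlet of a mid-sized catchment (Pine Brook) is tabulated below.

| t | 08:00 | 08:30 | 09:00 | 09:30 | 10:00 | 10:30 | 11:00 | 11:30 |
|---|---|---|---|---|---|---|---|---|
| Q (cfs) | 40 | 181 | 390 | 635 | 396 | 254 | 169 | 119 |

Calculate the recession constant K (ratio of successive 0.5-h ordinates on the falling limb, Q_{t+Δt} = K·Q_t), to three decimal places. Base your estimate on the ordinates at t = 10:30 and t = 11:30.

Using the recession-limb readings at t = 10:30 and t = 11:30: Q falls from 254 to 119 cfs over 2 intervals.
K = (Q₂/Q₁)^(1/2) = (119/254)^(1/2) = 0.684.

K ≈ 0.684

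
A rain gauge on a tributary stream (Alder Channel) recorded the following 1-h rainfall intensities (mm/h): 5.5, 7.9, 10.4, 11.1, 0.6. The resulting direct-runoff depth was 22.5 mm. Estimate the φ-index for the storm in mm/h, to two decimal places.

Only the 4 blocks with intensity above φ contribute runoff: 5.5, 7.9, 10.4, 11.1 mm/h.
Σ(I−φ)·Δt = d  ⇒  (5.5+7.9+10.4+11.1 − 4φ)·1 = 22.5
φ = (34.90 − 22.5/1) / 4 = 3.10 mm/h.

φ ≈ 3.10 mm/h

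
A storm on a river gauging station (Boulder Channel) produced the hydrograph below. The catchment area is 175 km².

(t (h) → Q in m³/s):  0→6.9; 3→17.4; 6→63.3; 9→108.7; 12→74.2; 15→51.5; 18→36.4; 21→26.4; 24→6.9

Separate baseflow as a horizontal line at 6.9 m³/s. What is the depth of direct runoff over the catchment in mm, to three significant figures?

Direct runoff: 0.0, 10.5, 56.4, 101.8, 67.3, 44.6, 29.5, 19.5, 0.0 m³/s; ΣQ_DR = 329.6 m³/s.
V = ΣQ_DR · Δt = 329.6 × 10800 s = 3.560 × 10^6 m³.
Over A = 175 km², depth = V / A = 20.3 mm.

d ≈ 20.3 mm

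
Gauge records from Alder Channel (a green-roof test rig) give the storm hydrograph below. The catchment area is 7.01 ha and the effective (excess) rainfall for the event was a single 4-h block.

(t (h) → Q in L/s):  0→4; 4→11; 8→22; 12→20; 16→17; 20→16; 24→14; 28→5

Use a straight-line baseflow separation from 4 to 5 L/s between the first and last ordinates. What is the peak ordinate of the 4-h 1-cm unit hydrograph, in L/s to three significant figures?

U_p ≈ 11.8 L/s

Direct runoff: 0.00, 6.86, 17.71, 15.57, 12.43, 11.29, 9.14, 0.00 L/s; ΣQ_DR = 73.00 L/s, peak = 17.71 L/s.
Runoff depth d = ΣQ_DR·Δt / A = 73.00 × 14400 / (7.01 ha) = 15.00 mm.
The 1-cm UH is the DRH scaled by (10 mm)/d, so U_p = 17.71 × 10/15.00 = 11.8 L/s.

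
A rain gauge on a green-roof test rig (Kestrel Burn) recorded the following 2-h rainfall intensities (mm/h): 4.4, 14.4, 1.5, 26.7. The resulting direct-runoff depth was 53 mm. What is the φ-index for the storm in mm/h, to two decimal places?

φ ≈ 7.30 mm/h

Only the 2 blocks with intensity above φ contribute runoff: 14.4, 26.7 mm/h.
Σ(I−φ)·Δt = d  ⇒  (14.4+26.7 − 2φ)·2 = 53
φ = (41.10 − 53/2) / 2 = 7.30 mm/h.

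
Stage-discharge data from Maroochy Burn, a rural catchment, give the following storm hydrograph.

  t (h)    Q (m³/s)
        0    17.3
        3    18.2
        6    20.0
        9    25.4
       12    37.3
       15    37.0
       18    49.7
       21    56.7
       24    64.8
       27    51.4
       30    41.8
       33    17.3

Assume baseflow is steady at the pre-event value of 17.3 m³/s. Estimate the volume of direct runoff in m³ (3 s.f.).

V ≈ 2.48 × 10^6 m³

Direct-runoff ordinates (Q − Q_b): 0.0, 0.9, 2.7, 8.1, 20.0, 19.7, 32.4, 39.4, 47.5, 34.1, 24.5, 0.0 m³/s.
ΣQ_DR = 229.3 m³/s.
With Δt = 3 h = 10800 s, V = ΣQ_DR · Δt = 229.3 × 10800 = 2.48 × 10^6 m³.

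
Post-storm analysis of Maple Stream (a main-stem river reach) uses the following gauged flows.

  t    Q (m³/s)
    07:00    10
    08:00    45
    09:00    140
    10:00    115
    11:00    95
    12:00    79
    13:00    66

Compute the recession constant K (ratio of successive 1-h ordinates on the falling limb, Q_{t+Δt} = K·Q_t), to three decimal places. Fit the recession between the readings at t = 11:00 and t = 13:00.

Using the recession-limb readings at t = 11:00 and t = 13:00: Q falls from 95 to 66 m³/s over 2 intervals.
K = (Q₂/Q₁)^(1/2) = (66/95)^(1/2) = 0.834.

K ≈ 0.834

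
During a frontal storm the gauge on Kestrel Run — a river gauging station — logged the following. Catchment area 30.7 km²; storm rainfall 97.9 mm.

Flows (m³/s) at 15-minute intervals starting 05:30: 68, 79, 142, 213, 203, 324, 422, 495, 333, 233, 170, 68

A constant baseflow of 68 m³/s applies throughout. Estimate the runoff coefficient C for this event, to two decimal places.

ΣQ_DR = 1934 m³/s; V = ΣQ_DR·Δt = 1.741 × 10^6 m³.
Runoff depth d = V / A = 56.70 mm.
C = d / P = 56.70 / 97.9 = 0.58.

C ≈ 0.58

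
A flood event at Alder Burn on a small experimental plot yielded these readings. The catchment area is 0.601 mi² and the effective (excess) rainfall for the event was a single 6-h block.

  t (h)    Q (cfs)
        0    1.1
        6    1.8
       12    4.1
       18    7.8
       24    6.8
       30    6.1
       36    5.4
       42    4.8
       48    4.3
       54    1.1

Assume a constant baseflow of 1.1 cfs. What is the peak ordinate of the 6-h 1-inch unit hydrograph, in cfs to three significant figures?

U_p ≈ 13.4 cfs

Direct runoff: 0.0, 0.7, 3.0, 6.7, 5.7, 5.0, 4.3, 3.7, 3.2, 0.0 cfs; ΣQ_DR = 32.30 cfs, peak = 6.7 cfs.
Runoff depth d = ΣQ_DR·Δt / A = 32.30 × 21600 / (0.601 mi²) = 0.4997 in.
The 1-inch UH is the DRH scaled by (1 in)/d, so U_p = 6.7 × 1/0.4997 = 13.4 cfs.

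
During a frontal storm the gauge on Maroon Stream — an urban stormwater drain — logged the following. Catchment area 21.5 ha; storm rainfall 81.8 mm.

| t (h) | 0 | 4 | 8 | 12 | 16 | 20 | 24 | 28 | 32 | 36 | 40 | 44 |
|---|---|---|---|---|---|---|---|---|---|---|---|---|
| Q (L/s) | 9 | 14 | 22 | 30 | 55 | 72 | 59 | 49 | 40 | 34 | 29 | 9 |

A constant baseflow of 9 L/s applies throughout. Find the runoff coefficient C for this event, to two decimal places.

C ≈ 0.26

ΣQ_DR = 314.0 L/s; V = ΣQ_DR·Δt = 4.522 × 10^6 L.
Runoff depth d = V / A = 21.03 mm.
C = d / P = 21.03 / 81.8 = 0.26.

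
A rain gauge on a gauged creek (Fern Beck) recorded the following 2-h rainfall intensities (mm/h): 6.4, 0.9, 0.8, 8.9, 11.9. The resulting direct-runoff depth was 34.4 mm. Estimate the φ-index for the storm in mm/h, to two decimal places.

Only the 3 blocks with intensity above φ contribute runoff: 6.4, 8.9, 11.9 mm/h.
Σ(I−φ)·Δt = d  ⇒  (6.4+8.9+11.9 − 3φ)·2 = 34.4
φ = (27.20 − 34.4/2) / 3 = 3.33 mm/h.

φ ≈ 3.33 mm/h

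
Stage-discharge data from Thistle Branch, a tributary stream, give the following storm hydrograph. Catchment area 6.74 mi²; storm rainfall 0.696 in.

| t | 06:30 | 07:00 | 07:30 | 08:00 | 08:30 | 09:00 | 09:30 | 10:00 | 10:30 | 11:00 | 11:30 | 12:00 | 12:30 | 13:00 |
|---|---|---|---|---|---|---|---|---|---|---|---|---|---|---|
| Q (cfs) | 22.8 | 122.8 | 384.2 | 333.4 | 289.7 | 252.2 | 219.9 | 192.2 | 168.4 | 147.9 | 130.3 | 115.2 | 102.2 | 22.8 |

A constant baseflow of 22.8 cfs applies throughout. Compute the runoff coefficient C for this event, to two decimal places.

C ≈ 0.36

ΣQ_DR = 2185 cfs; V = ΣQ_DR·Δt = 3.933 × 10^6 ft³.
Runoff depth d = V / A = 0.2512 in.
C = d / P = 0.2512 / 0.696 = 0.36.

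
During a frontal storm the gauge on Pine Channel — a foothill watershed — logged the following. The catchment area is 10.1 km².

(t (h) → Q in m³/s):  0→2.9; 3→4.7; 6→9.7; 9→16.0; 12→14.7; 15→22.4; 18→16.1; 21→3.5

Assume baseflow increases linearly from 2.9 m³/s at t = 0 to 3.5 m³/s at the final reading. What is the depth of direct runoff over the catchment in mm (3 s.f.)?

Direct runoff: 0.00, 1.71, 6.63, 12.84, 11.46, 19.07, 12.69, 0.00 m³/s; ΣQ_DR = 64.40 m³/s.
V = ΣQ_DR · Δt = 64.40 × 10800 s = 6.955 × 10^5 m³.
Over A = 10.1 km², depth = V / A = 68.9 mm.

d ≈ 68.9 mm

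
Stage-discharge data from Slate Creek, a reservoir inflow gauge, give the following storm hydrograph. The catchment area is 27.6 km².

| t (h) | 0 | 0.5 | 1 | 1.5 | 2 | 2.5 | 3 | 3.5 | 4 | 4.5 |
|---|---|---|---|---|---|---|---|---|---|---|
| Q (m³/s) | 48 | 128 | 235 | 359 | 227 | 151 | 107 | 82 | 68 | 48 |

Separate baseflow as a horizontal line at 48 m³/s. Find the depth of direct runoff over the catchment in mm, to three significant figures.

d ≈ 63.5 mm

Direct runoff: 0.0, 80.0, 187.0, 311.0, 179.0, 103.0, 59.0, 34.0, 20.0, 0.0 m³/s; ΣQ_DR = 973.0 m³/s.
V = ΣQ_DR · Δt = 973.0 × 1800 s = 1.751 × 10^6 m³.
Over A = 27.6 km², depth = V / A = 63.5 mm.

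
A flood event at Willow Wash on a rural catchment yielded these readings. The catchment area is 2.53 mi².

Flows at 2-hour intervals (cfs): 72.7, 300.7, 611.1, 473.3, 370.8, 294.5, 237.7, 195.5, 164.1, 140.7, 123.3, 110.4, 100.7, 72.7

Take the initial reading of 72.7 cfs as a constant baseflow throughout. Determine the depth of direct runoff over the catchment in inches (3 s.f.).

Direct runoff: 0.0, 228.0, 538.4, 400.6, 298.1, 221.8, 165.0, 122.8, 91.4, 68.0, 50.6, 37.7, 28.0, 0.0 cfs; ΣQ_DR = 2250 cfs.
V = ΣQ_DR · Δt = 2250 × 7200 s = 1.620 × 10^7 ft³.
Over A = 2.53 mi², depth = V / A = 2.76 in.

d ≈ 2.76 in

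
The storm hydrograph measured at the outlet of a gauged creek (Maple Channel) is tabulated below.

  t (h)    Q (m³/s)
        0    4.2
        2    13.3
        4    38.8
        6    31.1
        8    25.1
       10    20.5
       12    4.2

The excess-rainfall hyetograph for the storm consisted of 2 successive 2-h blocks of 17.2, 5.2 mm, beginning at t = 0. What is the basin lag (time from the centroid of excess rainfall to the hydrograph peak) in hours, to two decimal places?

Centroid of excess rainfall: t_c = Σ P_i·t̄_i / ΣP_i = 1.4643 h (block centres at 1, 3 h).
Hydrograph peak occurs at t = 4 h, so basin lag t_L = 4 − 1.4643 = 2.54 h.

t_L ≈ 2.54 h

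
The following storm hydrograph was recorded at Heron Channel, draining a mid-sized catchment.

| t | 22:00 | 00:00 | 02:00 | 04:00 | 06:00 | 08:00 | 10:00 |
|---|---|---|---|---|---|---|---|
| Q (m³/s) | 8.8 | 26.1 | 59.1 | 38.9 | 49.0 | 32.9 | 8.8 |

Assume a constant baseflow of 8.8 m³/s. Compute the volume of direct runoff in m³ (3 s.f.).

V ≈ 1.17 × 10^6 m³

Direct-runoff ordinates (Q − Q_b): 0.0, 17.3, 50.3, 30.1, 40.2, 24.1, 0.0 m³/s.
ΣQ_DR = 162.0 m³/s.
With Δt = 2 h = 7200 s, V = ΣQ_DR · Δt = 162.0 × 7200 = 1.17 × 10^6 m³.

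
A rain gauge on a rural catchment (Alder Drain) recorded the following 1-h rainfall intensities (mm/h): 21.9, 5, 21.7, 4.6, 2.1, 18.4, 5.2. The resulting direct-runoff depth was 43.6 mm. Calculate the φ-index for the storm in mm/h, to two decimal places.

Only the 3 blocks with intensity above φ contribute runoff: 21.9, 21.7, 18.4 mm/h.
Σ(I−φ)·Δt = d  ⇒  (21.9+21.7+18.4 − 3φ)·1 = 43.6
φ = (62.00 − 43.6/1) / 3 = 6.13 mm/h.

φ ≈ 6.13 mm/h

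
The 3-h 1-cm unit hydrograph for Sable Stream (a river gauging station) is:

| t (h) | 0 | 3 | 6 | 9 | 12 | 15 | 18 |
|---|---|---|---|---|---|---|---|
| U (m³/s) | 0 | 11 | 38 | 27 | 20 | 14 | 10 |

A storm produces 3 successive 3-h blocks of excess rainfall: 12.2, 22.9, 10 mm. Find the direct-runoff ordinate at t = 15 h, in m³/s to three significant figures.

Q ≈ 89.9 m³/s

By discrete convolution, Q_j = Σ (P_i / 10 mm) · U_{j−i}.
At t = 15 h (j=5): Q = (12.2/10)·14 + (22.9/10)·20 + (10/10)·27 = 89.9 m³/s.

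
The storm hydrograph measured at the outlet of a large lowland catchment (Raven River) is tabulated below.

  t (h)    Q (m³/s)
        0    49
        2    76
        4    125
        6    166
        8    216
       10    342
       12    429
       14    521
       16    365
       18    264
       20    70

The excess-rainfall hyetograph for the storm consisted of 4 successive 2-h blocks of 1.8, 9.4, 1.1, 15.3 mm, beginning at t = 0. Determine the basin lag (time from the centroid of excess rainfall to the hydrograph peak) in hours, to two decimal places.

t_L ≈ 8.83 h

Centroid of excess rainfall: t_c = Σ P_i·t̄_i / ΣP_i = 5.1667 h (block centres at 1, 3, 5, 7 h).
Hydrograph peak occurs at t = 14 h, so basin lag t_L = 14 − 5.1667 = 8.83 h.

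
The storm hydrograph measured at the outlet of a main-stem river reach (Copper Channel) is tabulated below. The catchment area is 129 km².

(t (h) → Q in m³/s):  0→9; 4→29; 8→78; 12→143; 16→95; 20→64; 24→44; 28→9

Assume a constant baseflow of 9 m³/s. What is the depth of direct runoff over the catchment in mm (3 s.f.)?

Direct runoff: 0.0, 20.0, 69.0, 134.0, 86.0, 55.0, 35.0, 0.0 m³/s; ΣQ_DR = 399.0 m³/s.
V = ΣQ_DR · Δt = 399.0 × 14400 s = 5.746 × 10^6 m³.
Over A = 129 km², depth = V / A = 44.5 mm.

d ≈ 44.5 mm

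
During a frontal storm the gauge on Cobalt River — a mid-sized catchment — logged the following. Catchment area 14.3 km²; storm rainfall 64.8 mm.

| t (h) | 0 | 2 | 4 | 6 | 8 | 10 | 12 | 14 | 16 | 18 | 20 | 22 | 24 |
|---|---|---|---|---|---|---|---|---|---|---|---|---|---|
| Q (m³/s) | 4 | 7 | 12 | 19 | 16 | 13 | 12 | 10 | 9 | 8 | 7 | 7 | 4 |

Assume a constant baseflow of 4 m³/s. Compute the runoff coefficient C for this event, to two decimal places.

C ≈ 0.59

ΣQ_DR = 76.00 m³/s; V = ΣQ_DR·Δt = 5.472 × 10^5 m³.
Runoff depth d = V / A = 38.27 mm.
C = d / P = 38.27 / 64.8 = 0.59.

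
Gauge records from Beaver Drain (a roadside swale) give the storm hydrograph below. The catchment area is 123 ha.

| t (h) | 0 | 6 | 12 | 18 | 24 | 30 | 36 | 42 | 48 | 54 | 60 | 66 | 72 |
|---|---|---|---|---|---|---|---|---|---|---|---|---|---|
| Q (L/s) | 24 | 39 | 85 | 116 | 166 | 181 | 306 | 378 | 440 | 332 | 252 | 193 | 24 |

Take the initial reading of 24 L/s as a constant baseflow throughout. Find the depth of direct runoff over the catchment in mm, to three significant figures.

d ≈ 39.1 mm

Direct runoff: 0.0, 15.0, 61.0, 92.0, 142.0, 157.0, 282.0, 354.0, 416.0, 308.0, 228.0, 169.0, 0.0 L/s; ΣQ_DR = 2224 L/s.
V = ΣQ_DR · Δt = 2224 × 21600 s = 4.804 × 10^7 L.
Over A = 123 ha, depth = V / A = 39.1 mm.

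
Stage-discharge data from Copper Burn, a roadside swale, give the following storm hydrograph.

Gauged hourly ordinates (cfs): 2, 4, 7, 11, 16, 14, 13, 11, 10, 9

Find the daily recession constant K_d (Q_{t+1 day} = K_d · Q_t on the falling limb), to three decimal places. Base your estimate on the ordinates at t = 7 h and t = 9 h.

Between t = 7 h and t = 9 h the flow falls from 11 to 9 cfs over 2×1 h = 2 h.
Per-interval ratio K = (9/11)^(1/2) = 0.9045; K_d = K^(24/1) = 0.090.

K_d ≈ 0.090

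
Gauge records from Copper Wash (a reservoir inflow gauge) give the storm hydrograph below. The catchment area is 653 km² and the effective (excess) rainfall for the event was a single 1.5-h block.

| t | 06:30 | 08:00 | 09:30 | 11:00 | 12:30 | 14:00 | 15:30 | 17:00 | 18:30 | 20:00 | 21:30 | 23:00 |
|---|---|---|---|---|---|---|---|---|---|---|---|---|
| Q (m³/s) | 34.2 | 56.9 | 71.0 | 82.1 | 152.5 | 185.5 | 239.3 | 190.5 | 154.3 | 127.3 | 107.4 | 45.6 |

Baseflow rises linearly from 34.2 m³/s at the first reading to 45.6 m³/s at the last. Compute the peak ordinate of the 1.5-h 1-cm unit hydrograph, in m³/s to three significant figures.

Direct runoff: 0.00, 21.66, 34.73, 44.79, 114.15, 146.12, 198.88, 149.05, 111.81, 83.77, 62.84, 0.00 m³/s; ΣQ_DR = 967.8 m³/s, peak = 198.88 m³/s.
Runoff depth d = ΣQ_DR·Δt / A = 967.8 × 5400 / (653 km²) = 8.003 mm.
The 1-cm UH is the DRH scaled by (10 mm)/d, so U_p = 198.88 × 10/8.003 = 249 m³/s.

U_p ≈ 249 m³/s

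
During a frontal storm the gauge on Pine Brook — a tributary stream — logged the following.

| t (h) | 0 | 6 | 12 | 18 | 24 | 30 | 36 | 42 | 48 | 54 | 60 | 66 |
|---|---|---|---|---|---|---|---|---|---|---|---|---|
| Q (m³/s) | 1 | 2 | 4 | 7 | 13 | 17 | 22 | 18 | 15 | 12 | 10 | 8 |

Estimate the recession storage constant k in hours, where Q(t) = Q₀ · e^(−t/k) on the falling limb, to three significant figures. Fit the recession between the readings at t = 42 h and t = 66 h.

k ≈ 29.6 h

On the falling limb, Q drops from 18 to 8 m³/s between t = 42 h and t = 66 h (Δt = 24 h).
k = −Δt / ln(Q₂/Q₁) = −24 / ln(8/18) = 29.6 h.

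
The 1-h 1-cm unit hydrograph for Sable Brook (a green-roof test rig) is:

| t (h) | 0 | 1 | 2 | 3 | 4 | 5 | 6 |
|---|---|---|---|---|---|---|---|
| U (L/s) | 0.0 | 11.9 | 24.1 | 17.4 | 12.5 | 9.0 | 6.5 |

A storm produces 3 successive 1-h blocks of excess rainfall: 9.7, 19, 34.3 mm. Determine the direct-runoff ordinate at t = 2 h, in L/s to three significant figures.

Q ≈ 46.0 L/s

By discrete convolution, Q_j = Σ (P_i / 10 mm) · U_{j−i}.
At t = 2 h (j=2): Q = (9.7/10)·24.1 + (19/10)·11.9 + (34.3/10)·0.0 = 46.0 L/s.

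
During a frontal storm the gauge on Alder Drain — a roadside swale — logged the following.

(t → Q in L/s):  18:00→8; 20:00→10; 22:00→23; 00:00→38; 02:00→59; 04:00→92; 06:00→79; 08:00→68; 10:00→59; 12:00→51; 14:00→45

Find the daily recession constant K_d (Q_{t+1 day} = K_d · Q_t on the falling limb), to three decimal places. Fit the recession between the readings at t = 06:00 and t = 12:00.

K_d ≈ 0.174

Between t = 06:00 and t = 12:00 the flow falls from 79 to 51 L/s over 3×2 h = 6 h.
Per-interval ratio K = (51/79)^(1/3) = 0.8643; K_d = K^(24/2) = 0.174.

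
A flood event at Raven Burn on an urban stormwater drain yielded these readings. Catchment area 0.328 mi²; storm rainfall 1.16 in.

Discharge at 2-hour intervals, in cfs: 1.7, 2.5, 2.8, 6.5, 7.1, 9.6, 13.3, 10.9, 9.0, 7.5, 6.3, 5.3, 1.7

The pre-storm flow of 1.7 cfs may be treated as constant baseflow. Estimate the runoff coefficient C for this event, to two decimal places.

C ≈ 0.51

ΣQ_DR = 62.10 cfs; V = ΣQ_DR·Δt = 4.471 × 10^5 ft³.
Runoff depth d = V / A = 0.5868 in.
C = d / P = 0.5868 / 1.16 = 0.51.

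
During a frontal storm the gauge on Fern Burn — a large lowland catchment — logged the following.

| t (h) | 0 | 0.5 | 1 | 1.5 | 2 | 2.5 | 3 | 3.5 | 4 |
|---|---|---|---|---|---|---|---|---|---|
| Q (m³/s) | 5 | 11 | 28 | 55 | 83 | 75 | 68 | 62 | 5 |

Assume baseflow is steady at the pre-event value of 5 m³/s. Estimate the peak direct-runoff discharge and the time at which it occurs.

Subtracting baseflow gives direct-runoff ordinates: 0.0, 6.0, 23.0, 50.0, 78.0, 70.0, 63.0, 57.0, 0.0 m³/s.
The maximum is 78.0 m³/s, occurring at the reading for t = 2 h.

Q_p = 78.0 m³/s at t = 2 h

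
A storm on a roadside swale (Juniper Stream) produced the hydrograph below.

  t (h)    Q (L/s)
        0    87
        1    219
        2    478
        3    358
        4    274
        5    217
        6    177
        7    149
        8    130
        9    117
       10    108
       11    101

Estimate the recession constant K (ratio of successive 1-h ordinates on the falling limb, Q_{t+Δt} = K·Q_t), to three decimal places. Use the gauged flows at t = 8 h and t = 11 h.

K ≈ 0.919

Using the recession-limb readings at t = 8 h and t = 11 h: Q falls from 130 to 101 L/s over 3 intervals.
K = (Q₂/Q₁)^(1/3) = (101/130)^(1/3) = 0.919.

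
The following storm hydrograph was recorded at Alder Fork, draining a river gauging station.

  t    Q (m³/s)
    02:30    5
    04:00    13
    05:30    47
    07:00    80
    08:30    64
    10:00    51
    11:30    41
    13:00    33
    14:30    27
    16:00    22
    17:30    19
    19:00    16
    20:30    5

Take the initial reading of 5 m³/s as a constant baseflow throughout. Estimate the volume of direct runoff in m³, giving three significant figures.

Direct-runoff ordinates (Q − Q_b): 0.0, 8.0, 42.0, 75.0, 59.0, 46.0, 36.0, 28.0, 22.0, 17.0, 14.0, 11.0, 0.0 m³/s.
ΣQ_DR = 358.0 m³/s.
With Δt = 1.5 h = 5400 s, V = ΣQ_DR · Δt = 358.0 × 5400 = 1.93 × 10^6 m³.

V ≈ 1.93 × 10^6 m³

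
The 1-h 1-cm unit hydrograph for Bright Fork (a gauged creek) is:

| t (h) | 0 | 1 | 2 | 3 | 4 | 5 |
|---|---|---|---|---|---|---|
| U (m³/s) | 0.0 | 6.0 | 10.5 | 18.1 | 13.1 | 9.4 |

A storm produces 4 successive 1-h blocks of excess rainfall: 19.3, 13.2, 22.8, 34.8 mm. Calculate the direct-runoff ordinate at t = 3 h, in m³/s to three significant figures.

By discrete convolution, Q_j = Σ (P_i / 10 mm) · U_{j−i}.
At t = 3 h (j=3): Q = (19.3/10)·18.1 + (13.2/10)·10.5 + (22.8/10)·6.0 + (34.8/10)·0.0 = 62.5 m³/s.

Q ≈ 62.5 m³/s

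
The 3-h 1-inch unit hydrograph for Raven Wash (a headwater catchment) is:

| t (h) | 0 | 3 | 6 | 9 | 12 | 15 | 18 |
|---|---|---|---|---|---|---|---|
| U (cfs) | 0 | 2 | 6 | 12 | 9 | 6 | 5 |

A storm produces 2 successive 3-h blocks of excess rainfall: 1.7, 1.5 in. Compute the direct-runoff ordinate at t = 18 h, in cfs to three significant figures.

Q ≈ 17.5 cfs

By discrete convolution, Q_j = Σ (P_i / 1 in) · U_{j−i}.
At t = 18 h (j=6): Q = (1.7/1)·5 + (1.5/1)·6 = 17.5 cfs.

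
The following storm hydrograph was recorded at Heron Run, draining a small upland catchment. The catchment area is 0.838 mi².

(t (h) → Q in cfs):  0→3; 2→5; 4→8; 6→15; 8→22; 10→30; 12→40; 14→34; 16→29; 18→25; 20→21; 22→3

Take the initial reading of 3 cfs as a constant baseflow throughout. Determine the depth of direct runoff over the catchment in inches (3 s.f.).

d ≈ 0.736 in

Direct runoff: 0.0, 2.0, 5.0, 12.0, 19.0, 27.0, 37.0, 31.0, 26.0, 22.0, 18.0, 0.0 cfs; ΣQ_DR = 199.0 cfs.
V = ΣQ_DR · Δt = 199.0 × 7200 s = 1.433 × 10^6 ft³.
Over A = 0.838 mi², depth = V / A = 0.736 in.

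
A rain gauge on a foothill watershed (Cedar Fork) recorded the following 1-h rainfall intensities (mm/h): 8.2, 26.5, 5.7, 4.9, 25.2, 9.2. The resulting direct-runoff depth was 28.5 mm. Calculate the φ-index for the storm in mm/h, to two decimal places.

φ ≈ 11.60 mm/h

Only the 2 blocks with intensity above φ contribute runoff: 26.5, 25.2 mm/h.
Σ(I−φ)·Δt = d  ⇒  (26.5+25.2 − 2φ)·1 = 28.5
φ = (51.70 − 28.5/1) / 2 = 11.60 mm/h.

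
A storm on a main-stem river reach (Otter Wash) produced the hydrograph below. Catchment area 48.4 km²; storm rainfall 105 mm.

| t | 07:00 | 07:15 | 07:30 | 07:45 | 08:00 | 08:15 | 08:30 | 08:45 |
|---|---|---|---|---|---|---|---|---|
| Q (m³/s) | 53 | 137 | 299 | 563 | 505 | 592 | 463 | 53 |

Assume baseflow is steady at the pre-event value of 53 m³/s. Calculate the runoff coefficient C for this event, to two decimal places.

C ≈ 0.40

ΣQ_DR = 2241 m³/s; V = ΣQ_DR·Δt = 2.017 × 10^6 m³.
Runoff depth d = V / A = 41.67 mm.
C = d / P = 41.67 / 105 = 0.40.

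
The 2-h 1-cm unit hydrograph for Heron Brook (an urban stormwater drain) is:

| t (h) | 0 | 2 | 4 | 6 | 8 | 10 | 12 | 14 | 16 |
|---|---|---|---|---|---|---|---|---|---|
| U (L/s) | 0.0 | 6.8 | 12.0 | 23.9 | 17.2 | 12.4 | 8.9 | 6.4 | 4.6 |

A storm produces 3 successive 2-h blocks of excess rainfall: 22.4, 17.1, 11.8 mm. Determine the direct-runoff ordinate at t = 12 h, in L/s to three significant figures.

Q ≈ 61.4 L/s

By discrete convolution, Q_j = Σ (P_i / 10 mm) · U_{j−i}.
At t = 12 h (j=6): Q = (22.4/10)·8.9 + (17.1/10)·12.4 + (11.8/10)·17.2 = 61.4 L/s.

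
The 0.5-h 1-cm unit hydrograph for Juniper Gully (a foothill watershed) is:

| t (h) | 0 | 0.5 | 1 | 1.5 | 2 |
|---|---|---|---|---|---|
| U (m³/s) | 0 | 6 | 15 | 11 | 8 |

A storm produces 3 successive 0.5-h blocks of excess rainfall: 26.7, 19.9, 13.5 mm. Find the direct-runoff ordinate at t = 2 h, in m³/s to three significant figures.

Q ≈ 63.5 m³/s

By discrete convolution, Q_j = Σ (P_i / 10 mm) · U_{j−i}.
At t = 2 h (j=4): Q = (26.7/10)·8 + (19.9/10)·11 + (13.5/10)·15 = 63.5 m³/s.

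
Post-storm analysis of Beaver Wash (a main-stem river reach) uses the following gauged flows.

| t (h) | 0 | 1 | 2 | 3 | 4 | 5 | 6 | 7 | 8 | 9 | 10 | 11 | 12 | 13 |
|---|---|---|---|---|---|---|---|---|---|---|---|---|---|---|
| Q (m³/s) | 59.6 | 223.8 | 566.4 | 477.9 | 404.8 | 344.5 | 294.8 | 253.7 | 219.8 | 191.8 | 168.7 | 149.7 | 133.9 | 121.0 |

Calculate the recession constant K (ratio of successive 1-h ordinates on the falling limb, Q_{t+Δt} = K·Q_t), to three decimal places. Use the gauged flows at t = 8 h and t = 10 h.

K ≈ 0.876

Using the recession-limb readings at t = 8 h and t = 10 h: Q falls from 219.8 to 168.7 m³/s over 2 intervals.
K = (Q₂/Q₁)^(1/2) = (168.7/219.8)^(1/2) = 0.876.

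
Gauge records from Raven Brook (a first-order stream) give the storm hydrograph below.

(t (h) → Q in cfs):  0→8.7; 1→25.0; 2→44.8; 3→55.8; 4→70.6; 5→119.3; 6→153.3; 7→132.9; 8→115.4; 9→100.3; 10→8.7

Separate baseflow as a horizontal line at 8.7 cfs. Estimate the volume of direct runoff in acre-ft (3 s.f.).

V ≈ 61.1 acre-ft

Direct-runoff ordinates (Q − Q_b): 0.0, 16.3, 36.1, 47.1, 61.9, 110.6, 144.6, 124.2, 106.7, 91.6, 0.0 cfs.
ΣQ_DR = 739.1 cfs.
With Δt = 1 h = 3600 s, V = ΣQ_DR · Δt = 739.1 × 3600 = 2.66 × 10^6 ft³ = 61.1 acre-ft.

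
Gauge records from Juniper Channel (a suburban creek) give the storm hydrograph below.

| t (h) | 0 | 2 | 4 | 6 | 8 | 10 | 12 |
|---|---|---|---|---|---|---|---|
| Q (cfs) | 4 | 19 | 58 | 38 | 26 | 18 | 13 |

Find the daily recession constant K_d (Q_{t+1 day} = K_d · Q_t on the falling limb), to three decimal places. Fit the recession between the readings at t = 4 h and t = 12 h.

K_d ≈ 0.011

Between t = 4 h and t = 12 h the flow falls from 58 to 13 cfs over 4×2 h = 8 h.
Per-interval ratio K = (13/58)^(1/4) = 0.6881; K_d = K^(24/2) = 0.011.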